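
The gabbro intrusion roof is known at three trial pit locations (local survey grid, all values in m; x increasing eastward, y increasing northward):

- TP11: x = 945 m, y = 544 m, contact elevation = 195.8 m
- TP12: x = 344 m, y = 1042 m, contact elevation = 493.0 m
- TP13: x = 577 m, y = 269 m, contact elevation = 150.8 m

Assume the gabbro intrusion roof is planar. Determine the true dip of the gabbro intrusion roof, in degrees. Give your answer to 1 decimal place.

Two edge vectors: TP11→TP12 = (-601, 498, 297.2), TP11→TP13 = (-368, -275, -45).
Normal n = (TP11→TP12) × (TP11→TP13) = (59320, -136414.6, 348539).
So ∂z/∂x = −n_x/n_z = −0.17020 and ∂z/∂y = −n_y/n_z = 0.39139.
Gradient magnitude |∇z| = √(a² + b²) = √(0.02897 + 0.15319) = 0.42679.
True dip = arctan(0.42679) = 23.1°, dipping toward SSE (azimuth ≈ 156°).

23.1°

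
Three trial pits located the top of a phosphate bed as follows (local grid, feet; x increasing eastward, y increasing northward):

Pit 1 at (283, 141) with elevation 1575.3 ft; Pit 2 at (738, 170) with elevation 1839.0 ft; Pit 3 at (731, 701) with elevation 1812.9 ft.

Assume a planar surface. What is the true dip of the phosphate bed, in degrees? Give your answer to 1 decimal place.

Let the plane be z = a·x + b·y + c.
Pit 2−Pit 1: 455a + 29b = 263.7;  Pit 3−Pit 1: 448a + 560b = 237.6.
Solving gives a = 0.58220, b = −0.04148.
Gradient magnitude |∇z| = √(a² + b²) = √(0.33896 + 0.00172) = 0.58368.
True dip = arctan(0.58368) = 30.3°, dipping toward W (azimuth ≈ 274°).

30.3°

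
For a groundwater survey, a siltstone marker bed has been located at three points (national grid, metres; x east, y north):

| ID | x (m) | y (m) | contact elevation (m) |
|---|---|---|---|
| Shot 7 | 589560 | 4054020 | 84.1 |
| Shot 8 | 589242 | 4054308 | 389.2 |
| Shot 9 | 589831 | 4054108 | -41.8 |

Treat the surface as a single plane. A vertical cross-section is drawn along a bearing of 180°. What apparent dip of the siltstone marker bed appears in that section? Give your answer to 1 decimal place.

21.9°

Let the plane be z = a·x + b·y + c.
Shot 8−Shot 7: −318a + 288b = 305.1;  Shot 9−Shot 7: 271a + 88b = −125.9.
Solving gives a = −0.59518, b = 0.40220.
Unit vector along 180° is (sin 180°, cos 180°) = (0.0000, -1.0000).
Slope in that direction = a·(0.0000) + b·(-1.0000) = −0.40220.
Apparent dip = arctan|0.40220| = 21.9° (true dip is 35.7°, so apparent ≤ true as expected).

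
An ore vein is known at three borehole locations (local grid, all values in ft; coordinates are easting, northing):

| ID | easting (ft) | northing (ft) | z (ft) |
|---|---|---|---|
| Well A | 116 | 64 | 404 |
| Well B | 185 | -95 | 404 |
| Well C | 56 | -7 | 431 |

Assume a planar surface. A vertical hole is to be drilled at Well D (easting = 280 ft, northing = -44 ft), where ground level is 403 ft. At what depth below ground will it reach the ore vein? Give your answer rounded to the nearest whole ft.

34 ft

Let the plane be z = a·easting + b·northing + c.
Well B−Well A: 69a − 159b = 0;  Well C−Well A: −60a − 71b = 27.
Solving gives a = −0.29732, b = −0.12903.
Then c = 404 − a·116 − b·64 = 446.75.
At (280, -44): z_contact = −83.2 + 5.7 + 446.75 = 369.2 ft.
Depth below ground = 403 − 369.2 = 34 ft.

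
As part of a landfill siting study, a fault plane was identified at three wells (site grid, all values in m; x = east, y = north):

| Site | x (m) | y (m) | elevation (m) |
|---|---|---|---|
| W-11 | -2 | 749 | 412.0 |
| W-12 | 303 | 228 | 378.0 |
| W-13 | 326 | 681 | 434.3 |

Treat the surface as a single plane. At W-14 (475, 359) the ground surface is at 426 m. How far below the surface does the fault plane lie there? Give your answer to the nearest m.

16 m

Let the plane be z = a·x + b·y + c.
W-12−W-11: 305a − 521b = −34;  W-13−W-11: 328a − 68b = 22.3.
Solving gives a = 0.09278, b = 0.11957.
Then c = 412 − a·-2 − b·749 = 322.63.
At (475, 359): z_contact = 44.1 + 42.9 + 322.63 = 409.6 m.
Depth below ground = 426 − 409.6 = 16 m.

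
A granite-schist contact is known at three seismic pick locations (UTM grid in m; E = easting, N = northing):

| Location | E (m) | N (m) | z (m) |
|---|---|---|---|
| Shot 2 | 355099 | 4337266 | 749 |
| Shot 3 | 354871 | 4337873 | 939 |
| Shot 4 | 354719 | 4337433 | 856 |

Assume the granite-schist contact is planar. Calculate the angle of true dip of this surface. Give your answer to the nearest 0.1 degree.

16.8°

Let the plane be z = a·E + b·N + c.
Shot 3−Shot 2: −228a + 607b = 190;  Shot 4−Shot 2: −380a + 167b = 107.
Solving gives a = −0.17249, b = 0.24822.
Gradient magnitude |∇z| = √(a² + b²) = √(0.02975 + 0.06162) = 0.30227.
True dip = arctan(0.30227) = 16.8°, dipping toward SE (azimuth ≈ 145°).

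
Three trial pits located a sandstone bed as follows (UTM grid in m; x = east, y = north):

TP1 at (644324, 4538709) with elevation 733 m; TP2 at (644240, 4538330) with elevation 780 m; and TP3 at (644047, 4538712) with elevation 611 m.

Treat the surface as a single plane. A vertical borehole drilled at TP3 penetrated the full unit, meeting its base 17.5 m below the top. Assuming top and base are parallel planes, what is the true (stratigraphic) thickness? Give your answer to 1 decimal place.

15.7 m

Two edge vectors: TP1→TP2 = (-84, -379, 47), TP1→TP3 = (-277, 3, -122).
Normal n = (TP1→TP2) × (TP1→TP3) = (46097, -23267, -105235).
So ∂z/∂x = −n_x/n_z = 0.43804 and ∂z/∂y = −n_y/n_z = −0.22110.
|∇z| = √(a²+b²) = 0.49067, so dip δ = arctan(0.49067) = 26.14°.
True thickness = vertical thickness × cos δ = 17.5 × cos 26.14° = 15.7 m.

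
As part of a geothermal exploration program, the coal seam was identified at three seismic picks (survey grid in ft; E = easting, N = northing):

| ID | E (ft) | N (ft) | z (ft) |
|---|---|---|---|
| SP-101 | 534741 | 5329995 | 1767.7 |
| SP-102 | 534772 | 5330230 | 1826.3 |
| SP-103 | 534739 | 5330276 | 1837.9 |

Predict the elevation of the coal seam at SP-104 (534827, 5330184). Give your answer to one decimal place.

1814.6 ft

Two edge vectors: SP-101→SP-102 = (31, 235, 58.6), SP-101→SP-103 = (-2, 281, 70.2).
Normal n = (SP-101→SP-102) × (SP-101→SP-103) = (30.4, -2293.4, 9181).
So ∂z/∂E = −n_x/n_z = −0.003311186 and ∂z/∂N = −n_y/n_z = 0.249798497.
Intercept c from SP-101: 1767.7 + 1770.63 − 1331424.74 = −1327886.41.
At (534827, 5330184): z = −1770.9 + 1331472.0 − 1327886.41 = 1814.6 ft.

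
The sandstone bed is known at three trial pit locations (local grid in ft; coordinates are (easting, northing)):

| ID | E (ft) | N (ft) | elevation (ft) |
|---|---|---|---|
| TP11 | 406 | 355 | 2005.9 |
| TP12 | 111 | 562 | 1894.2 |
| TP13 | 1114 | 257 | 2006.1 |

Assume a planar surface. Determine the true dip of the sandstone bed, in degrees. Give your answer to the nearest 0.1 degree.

34.1°

Two edge vectors: TP11→TP12 = (-295, 207, -111.7), TP11→TP13 = (708, -98, 0.2).
Normal n = (TP11→TP12) × (TP11→TP13) = (-10905.2, -79024.6, -117646).
So ∂z/∂E = −n_x/n_z = −0.09270 and ∂z/∂N = −n_y/n_z = −0.67172.
Gradient magnitude |∇z| = √(a² + b²) = √(0.00859 + 0.45120) = 0.67808.
True dip = arctan(0.67808) = 34.1°, dipping toward N (azimuth ≈ 008°).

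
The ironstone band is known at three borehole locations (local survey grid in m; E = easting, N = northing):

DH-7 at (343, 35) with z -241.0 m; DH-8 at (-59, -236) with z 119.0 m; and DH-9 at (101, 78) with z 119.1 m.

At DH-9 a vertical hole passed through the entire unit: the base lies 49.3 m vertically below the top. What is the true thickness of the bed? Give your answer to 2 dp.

Two edge vectors: DH-7→DH-8 = (-402, -271, 360), DH-7→DH-9 = (-242, 43, 360.1).
Normal n = (DH-7→DH-8) × (DH-7→DH-9) = (-113067.1, 57640.2, -82868).
So ∂z/∂E = −n_x/n_z = −1.36442 and ∂z/∂N = −n_y/n_z = 0.69557.
|∇z| = √(a²+b²) = 1.53149, so dip δ = arctan(1.53149) = 56.86°.
True thickness = vertical thickness × cos δ = 49.3 × cos 56.86° = 26.95 m.

26.95 m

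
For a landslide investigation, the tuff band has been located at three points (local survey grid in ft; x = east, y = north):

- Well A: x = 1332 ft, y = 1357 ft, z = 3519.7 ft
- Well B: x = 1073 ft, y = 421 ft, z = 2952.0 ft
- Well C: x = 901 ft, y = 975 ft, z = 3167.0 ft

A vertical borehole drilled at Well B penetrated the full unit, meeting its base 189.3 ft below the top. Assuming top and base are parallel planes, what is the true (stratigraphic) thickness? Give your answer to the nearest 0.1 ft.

Two edge vectors: Well A→Well B = (-259, -936, -567.7), Well A→Well C = (-431, -382, -352.7).
Normal n = (Well A→Well B) × (Well A→Well C) = (113265.8, 153329.4, -304478).
So ∂z/∂x = −n_x/n_z = 0.37200 and ∂z/∂y = −n_y/n_z = 0.50358.
|∇z| = √(a²+b²) = 0.62608, so dip δ = arctan(0.62608) = 32.05°.
True thickness = vertical thickness × cos δ = 189.3 × cos 32.05° = 160.4 ft.

160.4 ft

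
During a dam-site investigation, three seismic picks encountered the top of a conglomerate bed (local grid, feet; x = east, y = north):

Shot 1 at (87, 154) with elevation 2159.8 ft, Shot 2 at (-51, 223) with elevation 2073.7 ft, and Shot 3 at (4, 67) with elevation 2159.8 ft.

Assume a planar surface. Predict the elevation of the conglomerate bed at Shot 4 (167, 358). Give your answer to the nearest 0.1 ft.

Let the plane be z = a·x + b·y + c.
Shot 2−Shot 1: −138a + 69b = −86.1;  Shot 3−Shot 1: −83a − 87b = 0.
Solving gives a = 0.42242, b = −0.40299.
Then c = 2159.8 − a·87 − b·154 = 2185.11.
At (167, 358): z = 70.5 − 144.3 + 2185.11 = 2111.4 ft.

2111.4 ft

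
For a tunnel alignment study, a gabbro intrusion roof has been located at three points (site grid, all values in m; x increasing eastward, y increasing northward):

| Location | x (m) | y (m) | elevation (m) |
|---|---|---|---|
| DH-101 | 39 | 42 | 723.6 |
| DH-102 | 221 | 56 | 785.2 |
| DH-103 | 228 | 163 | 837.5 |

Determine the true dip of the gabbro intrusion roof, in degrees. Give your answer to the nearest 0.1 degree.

29.2°

Let the plane be z = a·x + b·y + c.
DH-102−DH-101: 182a + 14b = 61.6;  DH-103−DH-101: 189a + 121b = 113.9.
Solving gives a = 0.30238, b = 0.46900.
Gradient magnitude |∇z| = √(a² + b²) = √(0.09144 + 0.21996) = 0.55803.
True dip = arctan(0.55803) = 29.2°, dipping toward SSW (azimuth ≈ 213°).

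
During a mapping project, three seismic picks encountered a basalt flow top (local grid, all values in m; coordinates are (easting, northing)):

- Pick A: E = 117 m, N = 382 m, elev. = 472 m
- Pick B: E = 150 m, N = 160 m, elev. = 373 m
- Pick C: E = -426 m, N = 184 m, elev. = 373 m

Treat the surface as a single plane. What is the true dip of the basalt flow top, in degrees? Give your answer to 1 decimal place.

24.2°

Let the plane be z = a·E + b·N + c.
Pick B−Pick A: 33a − 222b = −99;  Pick C−Pick A: −543a − 198b = −99.
Solving gives a = 0.01870, b = 0.44873.
Gradient magnitude |∇z| = √(a² + b²) = √(0.00035 + 0.20135) = 0.44911.
True dip = arctan(0.44911) = 24.2°, dipping toward S (azimuth ≈ 182°).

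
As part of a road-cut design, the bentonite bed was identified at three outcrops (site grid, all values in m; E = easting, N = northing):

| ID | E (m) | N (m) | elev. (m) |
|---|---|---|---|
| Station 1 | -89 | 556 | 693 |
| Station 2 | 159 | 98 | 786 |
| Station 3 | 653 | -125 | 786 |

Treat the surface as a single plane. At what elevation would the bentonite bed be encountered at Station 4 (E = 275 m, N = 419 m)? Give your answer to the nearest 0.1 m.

685.7 m

Two edge vectors: Station 1→Station 2 = (248, -458, 93), Station 1→Station 3 = (742, -681, 93).
Normal n = (Station 1→Station 2) × (Station 1→Station 3) = (20739, 45942, 170948).
So ∂z/∂E = −n_x/n_z = −0.12132 and ∂z/∂N = −n_y/n_z = −0.26875.
Intercept c from Station 1: 693 − 10.80 + 149.42 = 831.63.
At (275, 419): z = −33.4 − 112.6 + 831.63 = 685.7 m.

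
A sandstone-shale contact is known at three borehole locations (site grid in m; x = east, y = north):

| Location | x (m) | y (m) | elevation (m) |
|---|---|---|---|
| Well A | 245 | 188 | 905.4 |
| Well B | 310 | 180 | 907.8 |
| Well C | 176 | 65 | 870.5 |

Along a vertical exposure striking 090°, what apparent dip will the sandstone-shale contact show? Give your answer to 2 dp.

3.84°

Let the plane be z = a·x + b·y + c.
Well B−Well A: 65a − 8b = 2.4;  Well C−Well A: −69a − 123b = −34.9.
Solving gives a = 0.06720, b = 0.24604.
Unit vector along 090° is (sin 90°, cos 90°) = (1.0000, 0.0000).
Slope in that direction = a·(1.0000) + b·(0.0000) = 0.06720.
Apparent dip = arctan|0.06720| = 3.84° (true dip is 14.3°, so apparent ≤ true as expected).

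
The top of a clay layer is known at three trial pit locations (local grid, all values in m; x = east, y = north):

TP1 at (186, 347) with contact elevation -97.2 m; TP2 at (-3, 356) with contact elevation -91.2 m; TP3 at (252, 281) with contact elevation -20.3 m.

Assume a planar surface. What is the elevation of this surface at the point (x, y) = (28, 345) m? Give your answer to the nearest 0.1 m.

Let the plane be z = a·x + b·y + c.
TP2−TP1: −189a + 9b = 6;  TP3−TP1: 66a − 66b = 76.9.
Solving gives a = −0.09159, b = −1.25674.
Then c = -97.2 − a·186 − b·347 = 355.93.
At (28, 345): z = −2.6 − 433.6 + 355.93 = -80.2 m.

-80.2 m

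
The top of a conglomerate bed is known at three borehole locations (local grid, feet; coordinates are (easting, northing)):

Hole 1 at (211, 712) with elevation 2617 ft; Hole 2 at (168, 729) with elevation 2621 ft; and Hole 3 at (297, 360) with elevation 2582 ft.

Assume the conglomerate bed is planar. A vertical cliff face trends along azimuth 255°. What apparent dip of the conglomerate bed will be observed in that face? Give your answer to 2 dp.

2.03°

Let the plane be z = a·E + b·N + c.
Hole 2−Hole 1: −43a + 17b = 4;  Hole 3−Hole 1: 86a − 352b = −35.
Solving gives a = −0.05946, b = 0.08491.
Unit vector along 255° is (sin 255°, cos 255°) = (-0.9659, -0.2588).
Slope in that direction = a·(-0.9659) + b·(-0.2588) = 0.03545.
Apparent dip = arctan|0.03545| = 2.03° (true dip is 5.9°, so apparent ≤ true as expected).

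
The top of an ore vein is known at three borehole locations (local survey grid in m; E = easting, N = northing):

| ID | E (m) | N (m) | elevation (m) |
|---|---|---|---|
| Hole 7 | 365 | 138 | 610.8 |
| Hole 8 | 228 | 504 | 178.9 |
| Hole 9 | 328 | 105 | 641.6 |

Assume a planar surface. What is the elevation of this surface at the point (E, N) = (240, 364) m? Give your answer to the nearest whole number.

337 m

Let the plane be z = a·E + b·N + c.
Hole 8−Hole 7: −137a + 366b = −431.9;  Hole 9−Hole 7: −37a − 33b = 30.8.
Solving gives a = 0.16497, b = −1.11830.
Then c = 610.8 − a·365 − b·138 = 704.91.
At (240, 364): z = 39.6 − 407.1 + 704.91 = 337.4 m.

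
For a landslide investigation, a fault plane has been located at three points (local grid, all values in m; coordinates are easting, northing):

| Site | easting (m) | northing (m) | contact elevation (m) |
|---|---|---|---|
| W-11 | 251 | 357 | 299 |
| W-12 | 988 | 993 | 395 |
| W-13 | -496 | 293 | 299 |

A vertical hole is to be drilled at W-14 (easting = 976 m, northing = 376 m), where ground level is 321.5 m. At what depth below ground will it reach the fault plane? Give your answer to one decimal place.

Two edge vectors: W-11→W-12 = (737, 636, 96), W-11→W-13 = (-747, -64, 0).
Normal n = (W-11→W-12) × (W-11→W-13) = (6144, -71712, 427924).
So ∂z/∂easting = −n_x/n_z = −0.01436 and ∂z/∂northing = −n_y/n_z = 0.16758.
Intercept c from W-11: 299 + 3.60 − 59.83 = 242.78.
At (976, 376): z_contact = −14.01 + 63.01 + 242.78 = 291.77 m.
Depth below ground = 321.5 − 291.77 = 29.7 m.

29.7 m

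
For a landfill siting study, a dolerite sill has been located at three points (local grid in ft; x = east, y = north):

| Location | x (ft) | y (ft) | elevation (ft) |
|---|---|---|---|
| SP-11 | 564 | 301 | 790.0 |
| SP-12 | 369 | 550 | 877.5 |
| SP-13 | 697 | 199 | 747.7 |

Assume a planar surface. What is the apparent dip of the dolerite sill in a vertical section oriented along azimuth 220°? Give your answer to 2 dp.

6.74°

Two edge vectors: SP-11→SP-12 = (-195, 249, 87.5), SP-11→SP-13 = (133, -102, -42.3).
Normal n = (SP-11→SP-12) × (SP-11→SP-13) = (-1607.7, 3389, -13227).
So ∂z/∂x = −n_x/n_z = −0.12155 and ∂z/∂y = −n_y/n_z = 0.25622.
Unit vector along 220° is (sin 220°, cos 220°) = (-0.6428, -0.7660).
Slope in that direction = a·(-0.6428) + b·(-0.7660) = −0.11815.
Apparent dip = arctan|0.11815| = 6.74° (true dip is 15.8°, so apparent ≤ true as expected).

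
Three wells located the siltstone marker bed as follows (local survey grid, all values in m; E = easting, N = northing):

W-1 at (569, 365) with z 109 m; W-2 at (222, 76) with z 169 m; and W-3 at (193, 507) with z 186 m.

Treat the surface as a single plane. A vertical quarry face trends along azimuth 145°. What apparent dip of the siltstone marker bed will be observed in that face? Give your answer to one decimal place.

7.6°

Let the plane be z = a·E + b·N + c.
W-2−W-1: −347a − 289b = 60;  W-3−W-1: −376a + 142b = 77.
Solving gives a = −0.19484, b = 0.02633.
Unit vector along 145° is (sin 145°, cos 145°) = (0.5736, -0.8192).
Slope in that direction = a·(0.5736) + b·(-0.8192) = −0.13333.
Apparent dip = arctan|0.13333| = 7.6° (true dip is 11.1°, so apparent ≤ true as expected).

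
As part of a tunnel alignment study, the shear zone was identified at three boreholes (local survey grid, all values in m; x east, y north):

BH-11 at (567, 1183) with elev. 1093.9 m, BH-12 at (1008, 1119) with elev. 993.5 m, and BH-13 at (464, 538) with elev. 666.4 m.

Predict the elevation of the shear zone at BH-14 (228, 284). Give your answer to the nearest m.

Let the plane be z = a·x + b·y + c.
BH-12−BH-11: 441a − 64b = −100.4;  BH-13−BH-11: −103a − 645b = −427.5.
Solving gives a = −0.12850, b = 0.68331.
Then c = 1093.9 − a·567 − b·1183 = 358.40.
At (228, 284): z = −29.3 + 194.1 + 358.40 = 523.2 m.

523 m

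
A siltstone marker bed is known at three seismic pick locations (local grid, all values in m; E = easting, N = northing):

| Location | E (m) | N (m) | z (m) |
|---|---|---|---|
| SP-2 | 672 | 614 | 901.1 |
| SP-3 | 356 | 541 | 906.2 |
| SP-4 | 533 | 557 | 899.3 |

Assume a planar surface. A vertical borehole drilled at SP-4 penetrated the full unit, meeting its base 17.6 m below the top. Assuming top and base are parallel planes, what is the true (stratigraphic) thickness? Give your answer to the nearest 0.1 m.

Two edge vectors: SP-2→SP-3 = (-316, -73, 5.1), SP-2→SP-4 = (-139, -57, -1.8).
Normal n = (SP-2→SP-3) × (SP-2→SP-4) = (422.1, -1277.7, 7865).
So ∂z/∂E = −n_x/n_z = −0.05367 and ∂z/∂N = −n_y/n_z = 0.16245.
|∇z| = √(a²+b²) = 0.17109, so dip δ = arctan(0.17109) = 9.71°.
True thickness = vertical thickness × cos δ = 17.6 × cos 9.71° = 17.3 m.

17.3 m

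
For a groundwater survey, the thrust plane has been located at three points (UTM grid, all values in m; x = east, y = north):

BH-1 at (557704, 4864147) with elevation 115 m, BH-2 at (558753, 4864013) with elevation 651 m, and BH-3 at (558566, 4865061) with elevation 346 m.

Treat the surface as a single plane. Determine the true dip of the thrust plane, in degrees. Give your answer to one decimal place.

Two edge vectors: BH-1→BH-2 = (1049, -134, 536), BH-1→BH-3 = (862, 914, 231).
Normal n = (BH-1→BH-2) × (BH-1→BH-3) = (-520858, 219713, 1074294).
So ∂z/∂x = −n_x/n_z = 0.48484 and ∂z/∂y = −n_y/n_z = −0.20452.
Gradient magnitude |∇z| = √(a² + b²) = √(0.23507 + 0.04183) = 0.52621.
True dip = arctan(0.52621) = 27.8°, dipping toward WNW (azimuth ≈ 293°).

27.8°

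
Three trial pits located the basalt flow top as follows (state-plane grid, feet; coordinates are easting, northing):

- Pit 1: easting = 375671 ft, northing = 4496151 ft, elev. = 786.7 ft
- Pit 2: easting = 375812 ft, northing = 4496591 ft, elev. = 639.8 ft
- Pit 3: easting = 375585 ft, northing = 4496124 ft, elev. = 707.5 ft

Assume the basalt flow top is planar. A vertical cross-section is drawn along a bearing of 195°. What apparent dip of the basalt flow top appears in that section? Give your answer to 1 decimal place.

Two edge vectors: Pit 1→Pit 2 = (141, 440, -146.9), Pit 1→Pit 3 = (-86, -27, -79.2).
Normal n = (Pit 1→Pit 2) × (Pit 1→Pit 3) = (-38814.3, 23800.6, 34033).
So ∂z/∂easting = −n_x/n_z = 1.14049 and ∂z/∂northing = −n_y/n_z = −0.69934.
Unit vector along 195° is (sin 195°, cos 195°) = (-0.2588, -0.9659).
Slope in that direction = a·(-0.2588) + b·(-0.9659) = 0.38033.
Apparent dip = arctan|0.38033| = 20.8° (true dip is 53.2°, so apparent ≤ true as expected).

20.8°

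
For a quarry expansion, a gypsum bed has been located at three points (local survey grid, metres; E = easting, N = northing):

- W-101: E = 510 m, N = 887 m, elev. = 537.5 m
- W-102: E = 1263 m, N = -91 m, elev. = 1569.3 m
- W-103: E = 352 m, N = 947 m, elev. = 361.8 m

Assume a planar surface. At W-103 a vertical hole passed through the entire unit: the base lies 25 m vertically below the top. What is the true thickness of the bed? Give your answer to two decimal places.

17.29 m

Let the plane be z = a·E + b·N + c.
W-102−W-101: 753a − 978b = 1031.8;  W-103−W-101: −158a + 60b = −175.7.
Solving gives a = 1.00533, b = −0.28097.
|∇z| = √(a²+b²) = 1.04385, so dip δ = arctan(1.04385) = 46.23°.
True thickness = vertical thickness × cos δ = 25 × cos 46.23° = 17.29 m.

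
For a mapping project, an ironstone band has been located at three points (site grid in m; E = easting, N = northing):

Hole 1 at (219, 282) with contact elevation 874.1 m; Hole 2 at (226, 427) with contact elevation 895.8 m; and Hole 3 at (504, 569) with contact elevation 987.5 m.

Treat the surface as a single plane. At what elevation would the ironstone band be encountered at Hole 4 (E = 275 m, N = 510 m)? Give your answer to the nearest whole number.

920 m

Let the plane be z = a·E + b·N + c.
Hole 2−Hole 1: 7a + 145b = 21.7;  Hole 3−Hole 1: 285a + 287b = 113.4.
Solving gives a = 0.25982, b = 0.13711.
Then c = 874.1 − a·219 − b·282 = 778.53.
At (275, 510): z = 71.5 + 69.9 + 778.53 = 919.9 m.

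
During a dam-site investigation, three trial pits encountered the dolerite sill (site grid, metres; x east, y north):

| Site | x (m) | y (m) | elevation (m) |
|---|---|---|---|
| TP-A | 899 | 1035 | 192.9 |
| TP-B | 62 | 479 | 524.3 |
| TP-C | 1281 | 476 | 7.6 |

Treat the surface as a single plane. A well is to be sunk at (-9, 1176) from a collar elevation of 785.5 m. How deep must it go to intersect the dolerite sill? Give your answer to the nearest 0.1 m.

201.9 m

Let the plane be z = a·x + b·y + c.
TP-B−TP-A: −837a − 556b = 331.4;  TP-C−TP-A: 382a − 559b = −185.3.
Solving gives a = −0.423769, b = 0.041897.
Then c = 192.9 − a·899 − b·1035 = 530.51.
At (-9, 1176): z_contact = 3.81 + 49.27 + 530.51 = 583.59 m.
Depth below ground = 785.5 − 583.59 = 201.9 m.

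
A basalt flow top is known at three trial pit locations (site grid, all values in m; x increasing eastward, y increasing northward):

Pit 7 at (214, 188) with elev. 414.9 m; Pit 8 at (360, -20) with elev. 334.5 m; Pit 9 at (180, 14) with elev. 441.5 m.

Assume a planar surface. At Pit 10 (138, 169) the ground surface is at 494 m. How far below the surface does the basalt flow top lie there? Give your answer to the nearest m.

33 m

Let the plane be z = a·x + b·y + c.
Pit 8−Pit 7: 146a − 208b = −80.4;  Pit 9−Pit 7: −34a − 174b = 26.6.
Solving gives a = −0.60113, b = −0.03541.
Then c = 414.9 − a·214 − b·188 = 550.20.
At (138, 169): z_contact = −83.0 − 6.0 + 550.20 = 461.3 m.
Depth below ground = 494 − 461.3 = 33 m.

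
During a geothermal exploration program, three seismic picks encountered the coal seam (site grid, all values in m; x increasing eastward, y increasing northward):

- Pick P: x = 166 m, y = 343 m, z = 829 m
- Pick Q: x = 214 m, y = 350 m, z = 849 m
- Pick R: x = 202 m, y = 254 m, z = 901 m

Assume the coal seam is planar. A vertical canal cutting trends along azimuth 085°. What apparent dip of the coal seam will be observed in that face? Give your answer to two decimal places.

24.24°

Let the plane be z = a·x + b·y + c.
Pick Q−Pick P: 48a + 7b = 20;  Pick R−Pick P: 36a − 89b = 72.
Solving gives a = 0.50486, b = −0.60477.
Unit vector along 085° is (sin 85°, cos 85°) = (0.9962, 0.0872).
Slope in that direction = a·(0.9962) + b·(0.0872) = 0.45023.
Apparent dip = arctan|0.45023| = 24.24° (true dip is 38.2°, so apparent ≤ true as expected).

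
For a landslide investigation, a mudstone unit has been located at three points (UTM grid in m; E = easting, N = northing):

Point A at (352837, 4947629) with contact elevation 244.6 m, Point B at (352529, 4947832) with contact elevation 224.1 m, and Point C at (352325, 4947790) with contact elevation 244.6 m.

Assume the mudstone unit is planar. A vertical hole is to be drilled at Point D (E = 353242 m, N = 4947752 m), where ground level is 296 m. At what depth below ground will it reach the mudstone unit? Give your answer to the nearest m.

Let the plane be z = a·E + b·N + c.
Point B−Point A: −308a + 203b = −20.5;  Point C−Point A: −512a + 161b = 0.
Solving gives a = −0.06072901, b = −0.19312578.
Then c = 244.6 − a·352837 − b·4947629 = 977186.76.
At (353242, 4947752): z_contact = −21452.0 − 955538.5 + 977186.76 = 196.3 m.
Depth below ground = 296 − 196.3 = 100 m.

100 m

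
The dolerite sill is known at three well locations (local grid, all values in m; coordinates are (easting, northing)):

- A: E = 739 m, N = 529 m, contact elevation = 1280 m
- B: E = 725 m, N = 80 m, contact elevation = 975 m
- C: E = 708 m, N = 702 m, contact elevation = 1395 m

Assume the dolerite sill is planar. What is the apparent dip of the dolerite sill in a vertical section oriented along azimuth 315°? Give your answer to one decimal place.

23.3°

Two edge vectors: A→B = (-14, -449, -305), A→C = (-31, 173, 115).
Normal n = (A→B) × (A→C) = (1130, 11065, -16341).
So ∂z/∂E = −n_x/n_z = 0.06915 and ∂z/∂N = −n_y/n_z = 0.67713.
Unit vector along 315° is (sin 315°, cos 315°) = (-0.7071, 0.7071).
Slope in that direction = a·(-0.7071) + b·(0.7071) = 0.42991.
Apparent dip = arctan|0.42991| = 23.3° (true dip is 34.2°, so apparent ≤ true as expected).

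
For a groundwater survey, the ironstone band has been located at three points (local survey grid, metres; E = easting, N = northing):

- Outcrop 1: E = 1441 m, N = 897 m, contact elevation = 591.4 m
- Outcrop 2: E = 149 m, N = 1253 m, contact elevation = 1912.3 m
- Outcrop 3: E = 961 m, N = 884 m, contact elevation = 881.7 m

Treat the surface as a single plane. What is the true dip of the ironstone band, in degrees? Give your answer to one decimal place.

56.7°

Let the plane be z = a·E + b·N + c.
Outcrop 2−Outcrop 1: −1292a + 356b = 1320.9;  Outcrop 3−Outcrop 1: −480a − 13b = 290.3.
Solving gives a = −0.64216, b = 1.37985.
Gradient magnitude |∇z| = √(a² + b²) = √(0.41237 + 1.90398) = 1.52196.
True dip = arctan(1.52196) = 56.7°, dipping toward SSE (azimuth ≈ 155°).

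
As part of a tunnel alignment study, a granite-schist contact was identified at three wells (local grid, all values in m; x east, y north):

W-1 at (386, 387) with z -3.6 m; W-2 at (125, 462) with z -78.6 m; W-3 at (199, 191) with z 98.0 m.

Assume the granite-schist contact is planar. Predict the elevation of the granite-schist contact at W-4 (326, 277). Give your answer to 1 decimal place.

58.3 m

Two edge vectors: W-1→W-2 = (-261, 75, -75), W-1→W-3 = (-187, -196, 101.6).
Normal n = (W-1→W-2) × (W-1→W-3) = (-7080, 40542.6, 65181).
So ∂z/∂x = −n_x/n_z = 0.10862 and ∂z/∂y = −n_y/n_z = −0.62200.
Intercept c from W-1: -3.6 − 41.93 + 240.71 = 195.19.
At (326, 277): z = 35.4 − 172.3 + 195.19 = 58.3 m.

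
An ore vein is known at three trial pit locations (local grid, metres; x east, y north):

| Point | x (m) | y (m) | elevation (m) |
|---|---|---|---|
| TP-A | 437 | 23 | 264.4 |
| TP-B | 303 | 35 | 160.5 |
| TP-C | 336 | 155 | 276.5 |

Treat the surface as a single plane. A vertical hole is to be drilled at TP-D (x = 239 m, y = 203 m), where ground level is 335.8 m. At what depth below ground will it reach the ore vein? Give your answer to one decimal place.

Let the plane be z = a·x + b·y + c.
TP-B−TP-A: −134a + 12b = −103.9;  TP-C−TP-A: −101a + 132b = 12.1.
Solving gives a = 0.84122, b = 0.73533.
Then c = 264.4 − a·437 − b·23 = −120.13.
At (239, 203): z_contact = 201.05 + 149.27 − 120.13 = 230.20 m.
Depth below ground = 335.8 − 230.20 = 105.6 m.

105.6 m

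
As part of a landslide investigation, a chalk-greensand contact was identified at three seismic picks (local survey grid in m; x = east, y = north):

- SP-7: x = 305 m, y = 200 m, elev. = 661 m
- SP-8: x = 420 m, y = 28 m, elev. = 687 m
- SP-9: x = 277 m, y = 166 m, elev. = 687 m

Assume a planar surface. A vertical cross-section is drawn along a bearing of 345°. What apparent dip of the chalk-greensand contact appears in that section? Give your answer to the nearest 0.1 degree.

Let the plane be z = a·x + b·y + c.
SP-8−SP-7: 115a − 172b = 26;  SP-9−SP-7: −28a − 34b = 26.
Solving gives a = −0.41118, b = −0.42608.
Unit vector along 345° is (sin 345°, cos 345°) = (-0.2588, 0.9659).
Slope in that direction = a·(-0.2588) + b·(0.9659) = −0.30514.
Apparent dip = arctan|0.30514| = 17.0° (true dip is 30.6°, so apparent ≤ true as expected).

17.0°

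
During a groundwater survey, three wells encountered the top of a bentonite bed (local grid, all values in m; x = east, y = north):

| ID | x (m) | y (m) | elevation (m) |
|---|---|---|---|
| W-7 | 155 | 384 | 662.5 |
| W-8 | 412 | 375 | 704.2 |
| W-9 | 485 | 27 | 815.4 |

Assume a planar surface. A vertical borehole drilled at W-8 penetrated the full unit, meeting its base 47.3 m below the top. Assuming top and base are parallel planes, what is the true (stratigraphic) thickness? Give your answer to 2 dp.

Two edge vectors: W-7→W-8 = (257, -9, 41.7), W-7→W-9 = (330, -357, 152.9).
Normal n = (W-7→W-8) × (W-7→W-9) = (13510.8, -25534.3, -88779).
So ∂z/∂x = −n_x/n_z = 0.15218 and ∂z/∂y = −n_y/n_z = −0.28762.
|∇z| = √(a²+b²) = 0.32540, so dip δ = arctan(0.32540) = 18.02°.
True thickness = vertical thickness × cos δ = 47.3 × cos 18.02° = 44.98 m.

44.98 m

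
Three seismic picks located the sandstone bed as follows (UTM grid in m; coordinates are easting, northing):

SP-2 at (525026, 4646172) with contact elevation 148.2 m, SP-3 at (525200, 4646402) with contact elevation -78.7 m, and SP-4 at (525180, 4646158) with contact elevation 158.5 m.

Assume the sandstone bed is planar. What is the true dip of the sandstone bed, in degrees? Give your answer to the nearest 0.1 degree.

Let the plane be z = a·easting + b·northing + c.
SP-3−SP-2: 174a + 230b = −226.9;  SP-4−SP-2: 154a − 14b = 10.3.
Solving gives a = −0.02133, b = −0.97038.
Gradient magnitude |∇z| = √(a² + b²) = √(0.00046 + 0.94164) = 0.97062.
True dip = arctan(0.97062) = 44.1°, dipping toward N (azimuth ≈ 001°).

44.1°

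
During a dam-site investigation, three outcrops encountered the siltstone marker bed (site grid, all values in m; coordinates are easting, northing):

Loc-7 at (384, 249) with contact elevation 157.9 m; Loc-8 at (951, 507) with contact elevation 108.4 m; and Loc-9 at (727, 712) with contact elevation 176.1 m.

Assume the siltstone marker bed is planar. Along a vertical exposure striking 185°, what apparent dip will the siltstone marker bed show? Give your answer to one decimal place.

Two edge vectors: Loc-7→Loc-8 = (567, 258, -49.5), Loc-7→Loc-9 = (343, 463, 18.2).
Normal n = (Loc-7→Loc-8) × (Loc-7→Loc-9) = (27614.1, -27297.9, 174027).
So ∂z/∂easting = −n_x/n_z = −0.15868 and ∂z/∂northing = −n_y/n_z = 0.15686.
Unit vector along 185° is (sin 185°, cos 185°) = (-0.0872, -0.9962).
Slope in that direction = a·(-0.0872) + b·(-0.9962) = −0.14243.
Apparent dip = arctan|0.14243| = 8.1° (true dip is 12.6°, so apparent ≤ true as expected).

8.1°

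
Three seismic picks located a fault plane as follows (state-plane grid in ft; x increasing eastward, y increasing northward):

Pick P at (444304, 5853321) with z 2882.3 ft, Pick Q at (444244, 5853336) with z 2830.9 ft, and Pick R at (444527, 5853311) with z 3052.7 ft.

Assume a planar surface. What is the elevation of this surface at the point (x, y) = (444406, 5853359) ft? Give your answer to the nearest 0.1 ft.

Two edge vectors: Pick P→Pick Q = (-60, 15, -51.4), Pick P→Pick R = (223, -10, 170.4).
Normal n = (Pick P→Pick Q) × (Pick P→Pick R) = (2042, -1238.2, -2745).
So ∂z/∂x = −n_x/n_z = 0.743897996 and ∂z/∂y = −n_y/n_z = −0.451074681.
Intercept c from Pick P: 2882.3 − 330516.86 + 2640284.90 = 2312650.35.
At (444406, 5853359): z = 330592.7 − 2640302.0 + 2312650.35 = 2941.0 ft.

2941.0 ft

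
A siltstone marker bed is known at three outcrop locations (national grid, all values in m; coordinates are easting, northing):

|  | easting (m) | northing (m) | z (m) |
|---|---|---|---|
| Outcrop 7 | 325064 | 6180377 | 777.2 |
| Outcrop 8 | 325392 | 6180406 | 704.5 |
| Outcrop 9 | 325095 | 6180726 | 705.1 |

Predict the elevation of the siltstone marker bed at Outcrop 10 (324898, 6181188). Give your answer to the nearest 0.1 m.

Two edge vectors: Outcrop 7→Outcrop 8 = (328, 29, -72.7), Outcrop 7→Outcrop 9 = (31, 349, -72.1).
Normal n = (Outcrop 7→Outcrop 8) × (Outcrop 7→Outcrop 9) = (23281.4, 21395.1, 113573).
So ∂z/∂easting = −n_x/n_z = −0.204990623 and ∂z/∂northing = −n_y/n_z = −0.188381922.
Intercept c from Outcrop 7: 777.2 + 66635.07 + 1164271.30 = 1231683.57.
At (324898, 6181188): z = −66601.0 − 1164424.1 + 1231683.57 = 658.5 m.

658.5 m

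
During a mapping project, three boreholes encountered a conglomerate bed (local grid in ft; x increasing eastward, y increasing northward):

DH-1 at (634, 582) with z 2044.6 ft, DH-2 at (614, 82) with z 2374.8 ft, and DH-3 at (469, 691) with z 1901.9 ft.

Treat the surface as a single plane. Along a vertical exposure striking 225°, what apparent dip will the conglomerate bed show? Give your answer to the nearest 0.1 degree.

Let the plane be z = a·x + b·y + c.
DH-2−DH-1: −20a − 500b = 330.2;  DH-3−DH-1: −165a + 109b = −142.7.
Solving gives a = 0.41755, b = −0.67710.
Unit vector along 225° is (sin 225°, cos 225°) = (-0.7071, -0.7071).
Slope in that direction = a·(-0.7071) + b·(-0.7071) = 0.18353.
Apparent dip = arctan|0.18353| = 10.4° (true dip is 38.5°, so apparent ≤ true as expected).

10.4°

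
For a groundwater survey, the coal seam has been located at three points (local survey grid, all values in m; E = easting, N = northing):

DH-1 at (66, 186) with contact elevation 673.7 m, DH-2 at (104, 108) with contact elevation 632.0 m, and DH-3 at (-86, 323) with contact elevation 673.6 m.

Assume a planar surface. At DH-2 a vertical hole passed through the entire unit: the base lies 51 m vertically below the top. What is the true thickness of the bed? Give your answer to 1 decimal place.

31.3 m

Let the plane be z = a·E + b·N + c.
DH-2−DH-1: 38a − 78b = −41.7;  DH-3−DH-1: −152a + 137b = −0.1.
Solving gives a = 0.86026, b = 0.95371.
|∇z| = √(a²+b²) = 1.28437, so dip δ = arctan(1.28437) = 52.10°.
True thickness = vertical thickness × cos δ = 51 × cos 52.10° = 31.3 m.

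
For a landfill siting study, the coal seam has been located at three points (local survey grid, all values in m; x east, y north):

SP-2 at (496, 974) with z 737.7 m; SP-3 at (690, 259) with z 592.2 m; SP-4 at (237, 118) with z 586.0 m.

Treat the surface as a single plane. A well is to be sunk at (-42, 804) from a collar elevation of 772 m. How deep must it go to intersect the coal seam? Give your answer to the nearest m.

42 m

Let the plane be z = a·x + b·y + c.
SP-3−SP-2: 194a − 715b = −145.5;  SP-4−SP-2: −259a − 856b = −151.7.
Solving gives a = −0.04579, b = 0.19107.
Then c = 737.7 − a·496 − b·974 = 574.30.
At (-42, 804): z_contact = 1.9 + 153.6 + 574.30 = 729.9 m.
Depth below ground = 772 − 729.9 = 42 m.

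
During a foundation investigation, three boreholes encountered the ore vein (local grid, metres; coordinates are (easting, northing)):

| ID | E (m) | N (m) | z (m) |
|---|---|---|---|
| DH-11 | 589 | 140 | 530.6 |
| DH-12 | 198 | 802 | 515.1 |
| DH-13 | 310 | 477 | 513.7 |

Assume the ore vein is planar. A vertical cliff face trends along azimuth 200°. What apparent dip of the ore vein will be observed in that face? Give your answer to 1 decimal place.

Let the plane be z = a·E + b·N + c.
DH-12−DH-11: −391a + 662b = −15.5;  DH-13−DH-11: −279a + 337b = −16.9.
Solving gives a = 0.11268, b = 0.04314.
Unit vector along 200° is (sin 200°, cos 200°) = (-0.3420, -0.9397).
Slope in that direction = a·(-0.3420) + b·(-0.9397) = −0.07908.
Apparent dip = arctan|0.07908| = 4.5° (true dip is 6.9°, so apparent ≤ true as expected).

4.5°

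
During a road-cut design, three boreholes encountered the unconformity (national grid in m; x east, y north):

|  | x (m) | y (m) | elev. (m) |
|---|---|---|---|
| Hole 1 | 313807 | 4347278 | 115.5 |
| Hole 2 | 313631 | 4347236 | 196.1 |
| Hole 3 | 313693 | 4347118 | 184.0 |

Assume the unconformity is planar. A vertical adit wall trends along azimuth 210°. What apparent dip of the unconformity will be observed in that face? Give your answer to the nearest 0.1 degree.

Let the plane be z = a·x + b·y + c.
Hole 2−Hole 1: −176a − 42b = 80.6;  Hole 3−Hole 1: −114a − 160b = 68.5.
Solving gives a = −0.42868, b = −0.12269.
Unit vector along 210° is (sin 210°, cos 210°) = (-0.5000, -0.8660).
Slope in that direction = a·(-0.5000) + b·(-0.8660) = 0.32059.
Apparent dip = arctan|0.32059| = 17.8° (true dip is 24.0°, so apparent ≤ true as expected).

17.8°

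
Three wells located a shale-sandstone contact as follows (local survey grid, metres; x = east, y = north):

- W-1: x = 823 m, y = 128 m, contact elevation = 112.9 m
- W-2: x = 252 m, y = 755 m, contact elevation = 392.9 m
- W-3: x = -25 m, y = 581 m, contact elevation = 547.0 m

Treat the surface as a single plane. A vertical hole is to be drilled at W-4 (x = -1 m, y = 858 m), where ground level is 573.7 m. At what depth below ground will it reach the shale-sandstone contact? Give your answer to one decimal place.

50.1 m

Let the plane be z = a·x + b·y + c.
W-2−W-1: −571a + 627b = 280;  W-3−W-1: −848a + 453b = 434.1.
Solving gives a = −0.53232, b = −0.03820.
Then c = 112.9 − a·823 − b·128 = 555.89.
At (-1, 858): z_contact = 0.53 − 32.78 + 555.89 = 523.64 m.
Depth below ground = 573.7 − 523.64 = 50.1 m.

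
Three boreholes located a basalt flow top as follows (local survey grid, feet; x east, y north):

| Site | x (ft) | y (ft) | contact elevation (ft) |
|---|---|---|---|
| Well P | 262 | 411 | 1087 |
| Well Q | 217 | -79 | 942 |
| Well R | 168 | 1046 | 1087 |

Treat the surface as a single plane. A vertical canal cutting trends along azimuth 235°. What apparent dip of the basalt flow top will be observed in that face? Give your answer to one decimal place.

Let the plane be z = a·x + b·y + c.
Well Q−Well P: −45a − 490b = −145;  Well R−Well P: −94a + 635b = 0.
Solving gives a = 1.23367, b = 0.18262.
Unit vector along 235° is (sin 235°, cos 235°) = (-0.8192, -0.5736).
Slope in that direction = a·(-0.8192) + b·(-0.5736) = −1.11531.
Apparent dip = arctan|1.11531| = 48.1° (true dip is 51.3°, so apparent ≤ true as expected).

48.1°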